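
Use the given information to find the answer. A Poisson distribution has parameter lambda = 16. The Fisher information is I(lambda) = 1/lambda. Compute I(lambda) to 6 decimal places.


Fisher information for Poisson: I(lambda) = 1/lambda.
lambda = 16.
I(lambda) = 1/16 = 0.062500

0.062500


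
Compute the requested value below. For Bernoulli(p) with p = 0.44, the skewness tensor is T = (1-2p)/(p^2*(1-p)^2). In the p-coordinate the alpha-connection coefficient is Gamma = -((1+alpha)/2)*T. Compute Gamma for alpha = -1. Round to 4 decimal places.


Skewness (Amari-Chentsov) tensor: T = (1-2p)/(p^2*(1-p)^2).
p = 0.44, 1-2p = 0.12, p^2 = 0.1936, (1-p)^2 = 0.3136.
T = 0.12/(0.1936 * 0.3136) = 1.976514.
In the p-coordinate, Gamma^(alpha) = Gamma^(0) - (alpha/2)*T with Gamma^(0) = (1/2)*g'(p) = -T/2,
so Gamma^(alpha) = -((1+alpha)/2)*T.
alpha = -1, -(1+alpha)/2 = 0.0.
Gamma = 0.0 * 1.976514 = 0.0000

0.0000


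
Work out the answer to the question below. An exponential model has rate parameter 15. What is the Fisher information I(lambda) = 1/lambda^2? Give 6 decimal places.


Fisher information for exponential: I(lambda) = 1/lambda^2.
lambda = 15, lambda^2 = 225.
I = 1/225 = 0.004444

0.004444


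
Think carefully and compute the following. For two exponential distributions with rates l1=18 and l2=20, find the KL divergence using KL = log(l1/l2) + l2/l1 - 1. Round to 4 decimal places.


KL divergence for exponential family:
KL = log(l1/l2) + l2/l1 - 1.
log(18/20) = -0.105361.
20/18 = 1.111111.
KL = -0.105361 + 1.111111 - 1 = 0.0058

0.0058


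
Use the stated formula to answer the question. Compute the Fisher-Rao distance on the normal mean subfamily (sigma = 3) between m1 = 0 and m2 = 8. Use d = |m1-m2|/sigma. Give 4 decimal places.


On the fixed-variance normal subfamily, geodesic distance = |m1-m2|/sigma.
|0 - 8| = 8.
sigma = 3.
d = 8/3 = 2.6667

2.6667


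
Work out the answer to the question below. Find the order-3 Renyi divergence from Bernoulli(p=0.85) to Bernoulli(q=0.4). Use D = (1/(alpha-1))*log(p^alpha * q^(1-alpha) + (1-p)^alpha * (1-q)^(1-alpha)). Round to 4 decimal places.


Renyi divergence of order alpha between Bernoulli distributions:
D = (1/(alpha-1))*log(p^alpha * q^(1-alpha) + (1-p)^alpha * (1-q)^(1-alpha)).
alpha = 3, p = 0.85, q = 0.4.
p^alpha * q^(1-alpha) = 0.85^3 * 0.4^-2 = 3.838281.
(1-p)^alpha * (1-q)^(1-alpha) = 0.15^3 * 0.6^-2 = 0.009375.
sum = 3.838281 + 0.009375 = 3.847656.
D = (1/2)*log(3.847656) = 0.6737

0.6737


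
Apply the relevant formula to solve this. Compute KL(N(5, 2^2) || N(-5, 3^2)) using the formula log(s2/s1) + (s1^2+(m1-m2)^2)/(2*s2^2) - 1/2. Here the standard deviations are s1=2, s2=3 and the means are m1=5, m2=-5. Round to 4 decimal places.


KL divergence between normal distributions:
KL = log(s2/s1) + (s1^2 + (m1-m2)^2)/(2*s2^2) - 1/2.
log(3/2) = 0.405465.
(2^2 + (5--5)^2)/(2*3^2) = (4 + 100)/18 = 5.777778.
KL = 0.405465 + 5.777778 - 0.5 = 5.6832

5.6832


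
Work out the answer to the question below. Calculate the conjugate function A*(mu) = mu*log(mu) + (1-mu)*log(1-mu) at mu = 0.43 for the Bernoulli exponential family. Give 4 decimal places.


Legendre transform for Bernoulli:
A*(mu) = mu*log(mu) + (1-mu)*log(1-mu).
mu = 0.43, 1-mu = 0.57.
mu*log(mu) = 0.43*log(0.43) = -0.362907.
(1-mu)*log(1-mu) = 0.57*log(0.57) = -0.320408.
A* = -0.362907 + -0.320408 = -0.6833

-0.6833


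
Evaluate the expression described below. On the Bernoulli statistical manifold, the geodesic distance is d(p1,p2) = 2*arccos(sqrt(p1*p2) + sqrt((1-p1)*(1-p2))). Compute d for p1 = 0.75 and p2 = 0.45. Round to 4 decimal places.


Geodesic distance on Bernoulli manifold:
d(p1,p2) = 2*arccos(sqrt(p1*p2) + sqrt((1-p1)*(1-p2))).
sqrt(p1*p2) = sqrt(0.75*0.45) = 0.580948.
sqrt((1-p1)*(1-p2)) = sqrt(0.25*0.55) = 0.37081.
arg = 0.580948 + 0.37081 = 0.951757.
d = 2*arccos(0.951757) = 0.6238

0.6238


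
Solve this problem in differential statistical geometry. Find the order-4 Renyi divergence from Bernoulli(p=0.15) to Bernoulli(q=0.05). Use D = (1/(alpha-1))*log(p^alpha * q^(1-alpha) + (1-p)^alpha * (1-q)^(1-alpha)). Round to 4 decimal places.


Renyi divergence of order alpha between Bernoulli distributions:
D = (1/(alpha-1))*log(p^alpha * q^(1-alpha) + (1-p)^alpha * (1-q)^(1-alpha)).
alpha = 4, p = 0.15, q = 0.05.
p^alpha * q^(1-alpha) = 0.15^4 * 0.05^-3 = 4.05.
(1-p)^alpha * (1-q)^(1-alpha) = 0.85^4 * 0.95^-3 = 0.608842.
sum = 4.05 + 0.608842 = 4.658842.
D = (1/3)*log(4.658842) = 0.5129

0.5129


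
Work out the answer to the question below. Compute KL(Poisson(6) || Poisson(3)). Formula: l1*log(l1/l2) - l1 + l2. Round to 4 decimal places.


KL divergence for Poisson:
KL = l1*log(l1/l2) - l1 + l2.
l1 = 6, l2 = 3.
log(6/3) = 0.693147.
l1*log(l1/l2) = 6 * 0.693147 = 4.158883.
KL = 4.158883 - 6 + 3 = 1.1589

1.1589


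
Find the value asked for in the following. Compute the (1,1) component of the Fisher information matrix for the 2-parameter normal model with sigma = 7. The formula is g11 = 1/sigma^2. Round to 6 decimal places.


For the 2-parameter normal family, the Fisher metric has:
  g11 = 1/sigma^2, g22 = 2/sigma^2.
sigma = 7, sigma^2 = 49.
g11 = 0.020408

0.020408


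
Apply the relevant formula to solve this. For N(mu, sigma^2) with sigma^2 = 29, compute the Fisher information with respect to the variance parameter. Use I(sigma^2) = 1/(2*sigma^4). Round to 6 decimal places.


Fisher information for variance: I(sigma^2) = 1/(2*sigma^4).
sigma^2 = 29, so sigma^4 = 841.
I = 1/(2*841) = 1/1682 = 0.000595

0.000595


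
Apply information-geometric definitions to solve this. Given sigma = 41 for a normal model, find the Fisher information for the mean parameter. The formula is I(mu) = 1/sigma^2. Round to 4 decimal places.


The Fisher information for the mean of a normal distribution is I(mu) = 1/sigma^2.
sigma = 41, so sigma^2 = 1681.
I(mu) = 1/1681 = 0.0006

0.0006


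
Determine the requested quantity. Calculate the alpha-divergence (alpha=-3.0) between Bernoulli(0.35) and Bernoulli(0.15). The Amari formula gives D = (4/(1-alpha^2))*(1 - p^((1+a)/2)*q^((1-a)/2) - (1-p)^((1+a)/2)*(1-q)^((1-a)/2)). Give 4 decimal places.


Amari alpha-divergence:
D = (4/(1-alpha^2))*(1 - p^((1+a)/2)*q^((1-a)/2) - (1-p)^((1+a)/2)*(1-q)^((1-a)/2)).
alpha = -3.0, p = 0.35, q = 0.15.
e1 = (1+alpha)/2 = -1.0, e2 = (1-alpha)/2 = 2.0.
t1 = p^e1 * q^e2 = 0.35^-1.0 * 0.15^2.0 = 0.064286.
t2 = (1-p)^e1 * (1-q)^e2 = 0.65^-1.0 * 0.85^2.0 = 1.111538.
4/(1-alpha^2) = -0.5.
D = -0.5*(1 - 0.064286 - 1.111538) = 0.0879

0.0879


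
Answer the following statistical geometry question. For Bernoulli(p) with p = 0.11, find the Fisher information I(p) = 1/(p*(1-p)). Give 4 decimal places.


For Bernoulli(p), Fisher information is I(p) = 1/(p*(1-p)).
p = 0.11, 1-p = 0.89.
p*(1-p) = 0.0979.
I(p) = 1/0.0979 = 10.2145

10.2145


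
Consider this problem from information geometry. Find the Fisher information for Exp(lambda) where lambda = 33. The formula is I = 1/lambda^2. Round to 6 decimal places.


Fisher information for exponential: I(lambda) = 1/lambda^2.
lambda = 33, lambda^2 = 1089.
I = 1/1089 = 0.000918

0.000918


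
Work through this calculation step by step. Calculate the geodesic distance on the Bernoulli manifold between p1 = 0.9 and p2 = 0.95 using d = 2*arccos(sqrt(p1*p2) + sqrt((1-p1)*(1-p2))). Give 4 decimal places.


Geodesic distance on Bernoulli manifold:
d(p1,p2) = 2*arccos(sqrt(p1*p2) + sqrt((1-p1)*(1-p2))).
sqrt(p1*p2) = sqrt(0.9*0.95) = 0.924662.
sqrt((1-p1)*(1-p2)) = sqrt(0.1*0.05) = 0.070711.
arg = 0.924662 + 0.070711 = 0.995373.
d = 2*arccos(0.995373) = 0.1925

0.1925


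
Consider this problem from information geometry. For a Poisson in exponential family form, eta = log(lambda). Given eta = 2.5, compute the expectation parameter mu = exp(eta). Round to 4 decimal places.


Expectation parameter for Poisson exponential family:
mu = exp(eta).
eta = 2.5.
mu = exp(2.5) = 12.1825

12.1825


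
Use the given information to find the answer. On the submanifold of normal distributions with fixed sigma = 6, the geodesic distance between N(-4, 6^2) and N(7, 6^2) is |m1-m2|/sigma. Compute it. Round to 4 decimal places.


On the fixed-variance normal subfamily, geodesic distance = |m1-m2|/sigma.
|-4 - 7| = 11.
sigma = 6.
d = 11/6 = 1.8333

1.8333


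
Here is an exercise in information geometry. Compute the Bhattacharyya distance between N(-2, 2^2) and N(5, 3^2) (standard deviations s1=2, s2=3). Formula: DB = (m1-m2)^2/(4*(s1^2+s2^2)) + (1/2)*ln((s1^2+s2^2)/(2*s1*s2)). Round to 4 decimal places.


Bhattacharyya distance between two Gaussians:
DB = (m1-m2)^2/(4*(s1^2+s2^2)) + (1/2)*ln((s1^2+s2^2)/(2*s1*s2)).
(m1-m2)^2 = (-7)^2 = 49.
s1^2+s2^2 = 4 + 9 = 13.
term1 = 49/52 = 0.942308.
term2 = 0.5*ln(13/12.0) = 0.040021.
DB = 0.942308 + 0.040021 = 0.9823

0.9823


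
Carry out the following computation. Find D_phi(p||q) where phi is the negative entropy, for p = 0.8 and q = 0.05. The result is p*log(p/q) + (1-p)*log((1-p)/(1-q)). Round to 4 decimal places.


Bregman divergence with negative entropy generator:
D = p*log(p/q) + (1-p)*log((1-p)/(1-q)).
p = 0.8, q = 0.05.
p*log(p/q) = 0.8*log(0.8/0.05) = 2.218071.
(1-p)*log((1-p)/(1-q)) = 0.2*log(0.2/0.95) = -0.311629.
D = 2.218071 + -0.311629 = 1.9064

1.9064


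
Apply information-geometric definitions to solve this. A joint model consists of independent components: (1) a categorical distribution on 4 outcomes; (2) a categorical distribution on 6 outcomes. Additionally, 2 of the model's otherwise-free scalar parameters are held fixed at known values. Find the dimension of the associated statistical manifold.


The dimension of a statistical manifold equals the number of free
(independent) real parameters of the model. For a product of independent
blocks the parameter counts add.
- categorical on 4 outcomes (probabilities sum to 1): 4-1 = 3.
- categorical on 6 outcomes (probabilities sum to 1): 6-1 = 5.
Total = 3 + 5 = 8.
2 parameter(s) fixed at known values: 8 - 2 = 6.
Dimension = 6

6


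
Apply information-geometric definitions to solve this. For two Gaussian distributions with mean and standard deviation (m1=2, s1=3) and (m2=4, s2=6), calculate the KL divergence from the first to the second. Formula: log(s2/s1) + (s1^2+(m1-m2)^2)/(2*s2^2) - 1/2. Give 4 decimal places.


KL divergence between normal distributions:
KL = log(s2/s1) + (s1^2 + (m1-m2)^2)/(2*s2^2) - 1/2.
log(6/3) = 0.693147.
(3^2 + (2-4)^2)/(2*6^2) = (9 + 4)/72 = 0.180556.
KL = 0.693147 + 0.180556 - 0.5 = 0.3737

0.3737


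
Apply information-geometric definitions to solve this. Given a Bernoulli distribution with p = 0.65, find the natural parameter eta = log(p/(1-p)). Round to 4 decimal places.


Natural parameter for Bernoulli: eta = log(p/(1-p)).
p = 0.65, 1-p = 0.35.
p/(1-p) = 1.857143.
eta = log(1.857143) = 0.6190

0.6190


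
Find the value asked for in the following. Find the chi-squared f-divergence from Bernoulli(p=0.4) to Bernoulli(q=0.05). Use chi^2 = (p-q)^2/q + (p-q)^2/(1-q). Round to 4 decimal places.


Chi-squared divergence between Bernoulli distributions:
chi^2 = (p-q)^2/q + (p-q)^2/(1-q).
p = 0.4, q = 0.05, p-q = 0.35.
(p-q)^2 = 0.1225.
term1 = 0.1225/0.05 = 2.45.
term2 = 0.1225/0.95 = 0.128947.
chi^2 = 2.45 + 0.128947 = 2.5789

2.5789


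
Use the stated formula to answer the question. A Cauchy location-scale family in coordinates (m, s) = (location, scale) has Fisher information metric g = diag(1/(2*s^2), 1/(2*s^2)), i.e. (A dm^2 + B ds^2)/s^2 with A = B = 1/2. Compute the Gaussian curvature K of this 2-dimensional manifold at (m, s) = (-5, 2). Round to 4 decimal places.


The metric has the form g = (A dm^2 + B ds^2)/s^2 with A = 1/2, B = 1/2.
Substitute u = sqrt(A/B)*m: g = B*(du^2 + ds^2)/s^2, i.e. B times the
Poincare upper half-plane metric, which has constant Gaussian curvature -1.
Scaling a 2D metric by a constant c divides the Gaussian curvature by c,
so K = -1/B = -1/(1/2) = -2.0000 everywhere (the point (m, s) = (-5, 2) is irrelevant:
the curvature is constant).
The requested Gaussian curvature is K = -2.0000.

-2.0000


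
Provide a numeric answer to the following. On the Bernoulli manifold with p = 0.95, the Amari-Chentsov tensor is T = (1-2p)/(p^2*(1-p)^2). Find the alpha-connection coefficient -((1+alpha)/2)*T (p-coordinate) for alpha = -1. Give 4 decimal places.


Skewness (Amari-Chentsov) tensor: T = (1-2p)/(p^2*(1-p)^2).
p = 0.95, 1-2p = -0.9, p^2 = 0.9025, (1-p)^2 = 0.0025.
T = -0.9/(0.9025 * 0.0025) = -398.891967.
In the p-coordinate, Gamma^(alpha) = Gamma^(0) - (alpha/2)*T with Gamma^(0) = (1/2)*g'(p) = -T/2,
so Gamma^(alpha) = -((1+alpha)/2)*T.
alpha = -1, -(1+alpha)/2 = 0.0.
Gamma = 0.0 * -398.891967 = 0.0000

0.0000


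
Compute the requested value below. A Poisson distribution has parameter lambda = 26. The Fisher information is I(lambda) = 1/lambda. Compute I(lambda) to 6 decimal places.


Fisher information for Poisson: I(lambda) = 1/lambda.
lambda = 26.
I(lambda) = 1/26 = 0.038462

0.038462


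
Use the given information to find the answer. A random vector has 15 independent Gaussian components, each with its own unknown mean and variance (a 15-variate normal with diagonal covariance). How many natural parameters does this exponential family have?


Exponential family dimension calculation:
Each univariate normal has two natural parameters (mu/sigma^2 and -1/(2 sigma^2)).
With 15 independent components, dim = 2 * 15 = 30.

30


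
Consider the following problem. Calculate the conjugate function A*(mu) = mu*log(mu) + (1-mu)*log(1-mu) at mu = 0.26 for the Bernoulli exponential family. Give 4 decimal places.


Legendre transform for Bernoulli:
A*(mu) = mu*log(mu) + (1-mu)*log(1-mu).
mu = 0.26, 1-mu = 0.74.
mu*log(mu) = 0.26*log(0.26) = -0.350239.
(1-mu)*log(1-mu) = 0.74*log(0.74) = -0.222818.
A* = -0.350239 + -0.222818 = -0.5731

-0.5731


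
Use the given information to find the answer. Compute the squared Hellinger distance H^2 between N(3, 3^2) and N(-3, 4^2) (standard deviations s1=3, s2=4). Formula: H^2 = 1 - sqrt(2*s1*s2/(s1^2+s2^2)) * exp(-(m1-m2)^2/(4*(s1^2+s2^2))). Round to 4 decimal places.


Squared Hellinger distance for Gaussians:
H^2 = 1 - sqrt(2*s1*s2/(s1^2+s2^2)) * exp(-(m1-m2)^2/(4*(s1^2+s2^2))).
s1^2 = 9, s2^2 = 16, s1^2+s2^2 = 25.
sqrt(2*3*4/(25)) = 0.979796.
(m1-m2)^2 = (6)^2 = 36.
exp(-36/(4*25)) = exp(-0.36) = 0.697676.
H^2 = 1 - 0.979796*0.697676 = 0.3164

0.3164


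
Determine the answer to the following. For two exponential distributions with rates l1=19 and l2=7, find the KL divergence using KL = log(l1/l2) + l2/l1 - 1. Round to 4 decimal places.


KL divergence for exponential family:
KL = log(l1/l2) + l2/l1 - 1.
log(19/7) = 0.998529.
7/19 = 0.368421.
KL = 0.998529 + 0.368421 - 1 = 0.3669

0.3669


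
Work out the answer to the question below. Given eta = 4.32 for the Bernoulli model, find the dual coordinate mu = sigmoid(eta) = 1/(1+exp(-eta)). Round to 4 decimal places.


Dual coordinate (expectation parameter) for Bernoulli:
mu = 1/(1+exp(-eta)).
eta = 4.32.
exp(-eta) = exp(-4.32) = 0.0133.
mu = 1/(1+0.0133) = 0.9869

0.9869


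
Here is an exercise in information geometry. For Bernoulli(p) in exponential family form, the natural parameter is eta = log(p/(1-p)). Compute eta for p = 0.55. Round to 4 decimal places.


Natural parameter for Bernoulli: eta = log(p/(1-p)).
p = 0.55, 1-p = 0.45.
p/(1-p) = 1.222222.
eta = log(1.222222) = 0.2007

0.2007


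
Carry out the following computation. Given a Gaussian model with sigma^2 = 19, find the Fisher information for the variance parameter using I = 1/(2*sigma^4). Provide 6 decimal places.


Fisher information for variance: I(sigma^2) = 1/(2*sigma^4).
sigma^2 = 19, so sigma^4 = 361.
I = 1/(2*361) = 1/722 = 0.001385

0.001385


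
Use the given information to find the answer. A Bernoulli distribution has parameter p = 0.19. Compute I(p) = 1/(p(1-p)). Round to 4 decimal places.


For Bernoulli(p), Fisher information is I(p) = 1/(p*(1-p)).
p = 0.19, 1-p = 0.81.
p*(1-p) = 0.1539.
I(p) = 1/0.1539 = 6.4977

6.4977


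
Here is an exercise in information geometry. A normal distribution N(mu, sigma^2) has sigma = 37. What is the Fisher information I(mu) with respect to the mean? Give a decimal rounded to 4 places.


The Fisher information for the mean of a normal distribution is I(mu) = 1/sigma^2.
sigma = 37, so sigma^2 = 1369.
I(mu) = 1/1369 = 0.0007

0.0007


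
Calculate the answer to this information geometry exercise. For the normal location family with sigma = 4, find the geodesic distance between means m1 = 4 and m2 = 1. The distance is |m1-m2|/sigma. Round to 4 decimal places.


On the fixed-variance normal subfamily, geodesic distance = |m1-m2|/sigma.
|4 - 1| = 3.
sigma = 4.
d = 3/4 = 0.7500

0.7500


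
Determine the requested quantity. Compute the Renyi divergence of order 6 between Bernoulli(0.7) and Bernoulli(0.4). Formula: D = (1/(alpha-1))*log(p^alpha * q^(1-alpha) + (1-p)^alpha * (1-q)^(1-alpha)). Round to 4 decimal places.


Renyi divergence of order alpha between Bernoulli distributions:
D = (1/(alpha-1))*log(p^alpha * q^(1-alpha) + (1-p)^alpha * (1-q)^(1-alpha)).
alpha = 6, p = 0.7, q = 0.4.
p^alpha * q^(1-alpha) = 0.7^6 * 0.4^-5 = 11.48916.
(1-p)^alpha * (1-q)^(1-alpha) = 0.3^6 * 0.6^-5 = 0.009375.
sum = 11.48916 + 0.009375 = 11.498535.
D = (1/5)*log(11.498535) = 0.4884

0.4884


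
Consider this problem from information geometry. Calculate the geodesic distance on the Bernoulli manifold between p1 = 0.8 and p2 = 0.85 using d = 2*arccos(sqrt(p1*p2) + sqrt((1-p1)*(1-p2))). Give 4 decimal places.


Geodesic distance on Bernoulli manifold:
d(p1,p2) = 2*arccos(sqrt(p1*p2) + sqrt((1-p1)*(1-p2))).
sqrt(p1*p2) = sqrt(0.8*0.85) = 0.824621.
sqrt((1-p1)*(1-p2)) = sqrt(0.2*0.15) = 0.173205.
arg = 0.824621 + 0.173205 = 0.997826.
d = 2*arccos(0.997826) = 0.1319

0.1319


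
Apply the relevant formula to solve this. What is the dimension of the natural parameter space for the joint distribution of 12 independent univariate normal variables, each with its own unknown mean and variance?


Exponential family dimension calculation:
Each univariate normal has two natural parameters (mu/sigma^2 and -1/(2 sigma^2)).
With 12 independent components, dim = 2 * 12 = 24.

24


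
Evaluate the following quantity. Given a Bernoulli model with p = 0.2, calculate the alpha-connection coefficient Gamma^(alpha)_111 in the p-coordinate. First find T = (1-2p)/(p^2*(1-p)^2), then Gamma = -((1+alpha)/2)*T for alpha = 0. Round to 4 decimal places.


Skewness (Amari-Chentsov) tensor: T = (1-2p)/(p^2*(1-p)^2).
p = 0.2, 1-2p = 0.6, p^2 = 0.04, (1-p)^2 = 0.64.
T = 0.6/(0.04 * 0.64) = 23.4375.
In the p-coordinate, Gamma^(alpha) = Gamma^(0) - (alpha/2)*T with Gamma^(0) = (1/2)*g'(p) = -T/2,
so Gamma^(alpha) = -((1+alpha)/2)*T.
alpha = 0, -(1+alpha)/2 = -0.5.
Gamma = -0.5 * 23.4375 = -11.7187

-11.7187


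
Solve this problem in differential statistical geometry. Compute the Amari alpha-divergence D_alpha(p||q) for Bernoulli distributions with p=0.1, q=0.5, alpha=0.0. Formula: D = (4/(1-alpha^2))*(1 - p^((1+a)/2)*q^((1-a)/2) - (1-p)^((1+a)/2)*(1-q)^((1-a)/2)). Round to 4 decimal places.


Amari alpha-divergence:
D = (4/(1-alpha^2))*(1 - p^((1+a)/2)*q^((1-a)/2) - (1-p)^((1+a)/2)*(1-q)^((1-a)/2)).
alpha = 0.0, p = 0.1, q = 0.5.
e1 = (1+alpha)/2 = 0.5, e2 = (1-alpha)/2 = 0.5.
t1 = p^e1 * q^e2 = 0.1^0.5 * 0.5^0.5 = 0.223607.
t2 = (1-p)^e1 * (1-q)^e2 = 0.9^0.5 * 0.5^0.5 = 0.67082.
4/(1-alpha^2) = 4.0.
D = 4.0*(1 - 0.223607 - 0.67082) = 0.4223

0.4223


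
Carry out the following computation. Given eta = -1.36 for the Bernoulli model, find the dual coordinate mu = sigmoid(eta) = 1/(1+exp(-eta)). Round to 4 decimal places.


Dual coordinate (expectation parameter) for Bernoulli:
mu = 1/(1+exp(-eta)).
eta = -1.36.
exp(-eta) = exp(1.36) = 3.896193.
mu = 1/(1+3.896193) = 0.2042

0.2042


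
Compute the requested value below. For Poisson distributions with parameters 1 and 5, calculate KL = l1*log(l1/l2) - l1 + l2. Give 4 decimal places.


KL divergence for Poisson:
KL = l1*log(l1/l2) - l1 + l2.
l1 = 1, l2 = 5.
log(1/5) = -1.609438.
l1*log(l1/l2) = 1 * -1.609438 = -1.609438.
KL = -1.609438 - 1 + 5 = 2.3906

2.3906


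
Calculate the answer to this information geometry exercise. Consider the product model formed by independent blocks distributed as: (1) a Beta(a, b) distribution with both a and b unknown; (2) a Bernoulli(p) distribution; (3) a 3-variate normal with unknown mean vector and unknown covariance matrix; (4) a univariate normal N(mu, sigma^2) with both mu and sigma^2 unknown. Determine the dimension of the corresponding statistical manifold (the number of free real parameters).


The dimension of a statistical manifold equals the number of free
(independent) real parameters of the model. For a product of independent
blocks the parameter counts add.
- Beta (a, b): 2.
- Bernoulli (p): 1.
- 3-variate normal: 3 (mean) + 3*4/2 = 6 (symmetric covariance) = 9.
- normal (mu, sigma^2): 2.
Total = 2 + 1 + 9 + 2 = 14.
Dimension = 14

14


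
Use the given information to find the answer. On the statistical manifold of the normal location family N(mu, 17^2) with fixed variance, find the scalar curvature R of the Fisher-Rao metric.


This family has a single free parameter, so its statistical manifold
is 1-dimensional. The Riemann curvature tensor of any 1-dimensional
Riemannian manifold vanishes identically, so R = 0.

0


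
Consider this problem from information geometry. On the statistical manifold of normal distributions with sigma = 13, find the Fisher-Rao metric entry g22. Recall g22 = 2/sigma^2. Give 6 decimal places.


For the 2-parameter normal family, the Fisher metric has:
  g11 = 1/sigma^2, g22 = 2/sigma^2.
sigma = 13, sigma^2 = 169.
g22 = 0.011834

0.011834


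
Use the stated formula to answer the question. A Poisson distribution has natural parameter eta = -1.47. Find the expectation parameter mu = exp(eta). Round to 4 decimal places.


Expectation parameter for Poisson exponential family:
mu = exp(eta).
eta = -1.47.
mu = exp(-1.47) = 0.2299

0.2299


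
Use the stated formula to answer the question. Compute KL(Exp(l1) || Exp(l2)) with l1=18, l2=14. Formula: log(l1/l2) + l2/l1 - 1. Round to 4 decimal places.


KL divergence for exponential family:
KL = log(l1/l2) + l2/l1 - 1.
log(18/14) = 0.251314.
14/18 = 0.777778.
KL = 0.251314 + 0.777778 - 1 = 0.0291

0.0291


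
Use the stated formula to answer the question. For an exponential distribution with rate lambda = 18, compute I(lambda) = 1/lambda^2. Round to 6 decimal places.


Fisher information for exponential: I(lambda) = 1/lambda^2.
lambda = 18, lambda^2 = 324.
I = 1/324 = 0.003086

0.003086


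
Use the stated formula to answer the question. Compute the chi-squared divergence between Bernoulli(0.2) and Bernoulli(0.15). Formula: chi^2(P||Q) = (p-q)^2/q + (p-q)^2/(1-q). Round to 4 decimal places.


Chi-squared divergence between Bernoulli distributions:
chi^2 = (p-q)^2/q + (p-q)^2/(1-q).
p = 0.2, q = 0.15, p-q = 0.05.
(p-q)^2 = 0.0025.
term1 = 0.0025/0.15 = 0.016667.
term2 = 0.0025/0.85 = 0.002941.
chi^2 = 0.016667 + 0.002941 = 0.0196

0.0196


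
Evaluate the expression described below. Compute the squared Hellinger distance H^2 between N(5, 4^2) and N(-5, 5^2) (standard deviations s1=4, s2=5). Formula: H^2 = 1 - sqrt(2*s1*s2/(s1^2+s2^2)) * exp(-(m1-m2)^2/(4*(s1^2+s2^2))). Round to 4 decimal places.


Squared Hellinger distance for Gaussians:
H^2 = 1 - sqrt(2*s1*s2/(s1^2+s2^2)) * exp(-(m1-m2)^2/(4*(s1^2+s2^2))).
s1^2 = 16, s2^2 = 25, s1^2+s2^2 = 41.
sqrt(2*4*5/(41)) = 0.98773.
(m1-m2)^2 = (10)^2 = 100.
exp(-100/(4*41)) = exp(-0.609756) = 0.543483.
H^2 = 1 - 0.98773*0.543483 = 0.4632

0.4632


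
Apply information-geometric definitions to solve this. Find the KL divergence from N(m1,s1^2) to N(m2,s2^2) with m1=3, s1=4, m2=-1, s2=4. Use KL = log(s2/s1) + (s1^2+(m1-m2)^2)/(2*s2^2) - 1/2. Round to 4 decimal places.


KL divergence between normal distributions:
KL = log(s2/s1) + (s1^2 + (m1-m2)^2)/(2*s2^2) - 1/2.
log(4/4) = 0.0.
(4^2 + (3--1)^2)/(2*4^2) = (16 + 16)/32 = 1.0.
KL = 0.0 + 1.0 - 0.5 = 0.5000

0.5000


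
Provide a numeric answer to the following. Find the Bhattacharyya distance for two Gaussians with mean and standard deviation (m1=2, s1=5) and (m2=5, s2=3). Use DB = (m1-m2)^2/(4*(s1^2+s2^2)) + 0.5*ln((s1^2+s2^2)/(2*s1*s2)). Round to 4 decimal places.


Bhattacharyya distance between two Gaussians:
DB = (m1-m2)^2/(4*(s1^2+s2^2)) + (1/2)*ln((s1^2+s2^2)/(2*s1*s2)).
(m1-m2)^2 = (-3)^2 = 9.
s1^2+s2^2 = 25 + 9 = 34.
term1 = 9/136 = 0.066176.
term2 = 0.5*ln(34/30.0) = 0.062582.
DB = 0.066176 + 0.062582 = 0.1288

0.1288


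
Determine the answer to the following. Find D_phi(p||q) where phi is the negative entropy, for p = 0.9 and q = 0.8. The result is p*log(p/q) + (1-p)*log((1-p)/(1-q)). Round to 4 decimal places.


Bregman divergence with negative entropy generator:
D = p*log(p/q) + (1-p)*log((1-p)/(1-q)).
p = 0.9, q = 0.8.
p*log(p/q) = 0.9*log(0.9/0.8) = 0.106005.
(1-p)*log((1-p)/(1-q)) = 0.1*log(0.1/0.2) = -0.069315.
D = 0.106005 + -0.069315 = 0.0367

0.0367


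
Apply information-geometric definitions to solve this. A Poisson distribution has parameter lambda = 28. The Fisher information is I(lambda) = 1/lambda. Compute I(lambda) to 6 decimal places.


Fisher information for Poisson: I(lambda) = 1/lambda.
lambda = 28.
I(lambda) = 1/28 = 0.035714

0.035714


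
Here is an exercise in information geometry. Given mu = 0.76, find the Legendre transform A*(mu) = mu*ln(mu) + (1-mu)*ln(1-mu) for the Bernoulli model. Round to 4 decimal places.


Legendre transform for Bernoulli:
A*(mu) = mu*log(mu) + (1-mu)*log(1-mu).
mu = 0.76, 1-mu = 0.24.
mu*log(mu) = 0.76*log(0.76) = -0.208572.
(1-mu)*log(1-mu) = 0.24*log(0.24) = -0.342508.
A* = -0.208572 + -0.342508 = -0.5511

-0.5511


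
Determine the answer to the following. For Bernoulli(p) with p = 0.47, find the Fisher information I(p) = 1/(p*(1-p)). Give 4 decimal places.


For Bernoulli(p), Fisher information is I(p) = 1/(p*(1-p)).
p = 0.47, 1-p = 0.53.
p*(1-p) = 0.2491.
I(p) = 1/0.2491 = 4.0145

4.0145


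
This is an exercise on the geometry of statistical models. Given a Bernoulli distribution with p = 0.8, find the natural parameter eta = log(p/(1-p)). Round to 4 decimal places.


Natural parameter for Bernoulli: eta = log(p/(1-p)).
p = 0.8, 1-p = 0.2.
p/(1-p) = 4.0.
eta = log(4.0) = 1.3863

1.3863


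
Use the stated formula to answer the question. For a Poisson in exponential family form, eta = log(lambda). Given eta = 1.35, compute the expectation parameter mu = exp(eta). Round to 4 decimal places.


Expectation parameter for Poisson exponential family:
mu = exp(eta).
eta = 1.35.
mu = exp(1.35) = 3.8574

3.8574


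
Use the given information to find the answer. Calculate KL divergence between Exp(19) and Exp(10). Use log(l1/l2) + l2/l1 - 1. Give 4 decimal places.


KL divergence for exponential family:
KL = log(l1/l2) + l2/l1 - 1.
log(19/10) = 0.641854.
10/19 = 0.526316.
KL = 0.641854 + 0.526316 - 1 = 0.1682

0.1682


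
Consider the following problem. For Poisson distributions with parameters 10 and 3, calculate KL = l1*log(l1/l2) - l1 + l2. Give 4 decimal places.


KL divergence for Poisson:
KL = l1*log(l1/l2) - l1 + l2.
l1 = 10, l2 = 3.
log(10/3) = 1.203973.
l1*log(l1/l2) = 10 * 1.203973 = 12.039728.
KL = 12.039728 - 10 + 3 = 5.0397

5.0397


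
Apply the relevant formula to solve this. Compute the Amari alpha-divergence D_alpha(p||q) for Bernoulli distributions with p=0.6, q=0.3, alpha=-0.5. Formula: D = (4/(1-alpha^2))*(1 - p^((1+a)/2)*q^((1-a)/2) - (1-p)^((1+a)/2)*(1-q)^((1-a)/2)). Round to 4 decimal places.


Amari alpha-divergence:
D = (4/(1-alpha^2))*(1 - p^((1+a)/2)*q^((1-a)/2) - (1-p)^((1+a)/2)*(1-q)^((1-a)/2)).
alpha = -0.5, p = 0.6, q = 0.3.
e1 = (1+alpha)/2 = 0.25, e2 = (1-alpha)/2 = 0.75.
t1 = p^e1 * q^e2 = 0.6^0.25 * 0.3^0.75 = 0.356762.
t2 = (1-p)^e1 * (1-q)^e2 = 0.4^0.25 * 0.7^0.75 = 0.608609.
4/(1-alpha^2) = 5.333333.
D = 5.333333*(1 - 0.356762 - 0.608609) = 0.1847

0.1847


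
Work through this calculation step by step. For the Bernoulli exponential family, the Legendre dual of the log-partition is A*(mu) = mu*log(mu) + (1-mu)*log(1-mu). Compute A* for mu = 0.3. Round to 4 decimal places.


Legendre transform for Bernoulli:
A*(mu) = mu*log(mu) + (1-mu)*log(1-mu).
mu = 0.3, 1-mu = 0.7.
mu*log(mu) = 0.3*log(0.3) = -0.361192.
(1-mu)*log(1-mu) = 0.7*log(0.7) = -0.249672.
A* = -0.361192 + -0.249672 = -0.6109

-0.6109


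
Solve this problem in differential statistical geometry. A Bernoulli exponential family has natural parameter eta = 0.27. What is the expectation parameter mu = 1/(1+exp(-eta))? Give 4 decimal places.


Dual coordinate (expectation parameter) for Bernoulli:
mu = 1/(1+exp(-eta)).
eta = 0.27.
exp(-eta) = exp(-0.27) = 0.763379.
mu = 1/(1+0.763379) = 0.5671

0.5671


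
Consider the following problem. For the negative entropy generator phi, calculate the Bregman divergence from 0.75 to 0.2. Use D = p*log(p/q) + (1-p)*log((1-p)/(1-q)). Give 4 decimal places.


Bregman divergence with negative entropy generator:
D = p*log(p/q) + (1-p)*log((1-p)/(1-q)).
p = 0.75, q = 0.2.
p*log(p/q) = 0.75*log(0.75/0.2) = 0.991317.
(1-p)*log((1-p)/(1-q)) = 0.25*log(0.25/0.8) = -0.290788.
D = 0.991317 + -0.290788 = 0.7005

0.7005


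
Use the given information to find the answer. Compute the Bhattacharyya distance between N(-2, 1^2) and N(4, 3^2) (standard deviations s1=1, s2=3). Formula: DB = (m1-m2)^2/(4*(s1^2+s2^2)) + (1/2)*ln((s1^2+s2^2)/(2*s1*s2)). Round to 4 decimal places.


Bhattacharyya distance between two Gaussians:
DB = (m1-m2)^2/(4*(s1^2+s2^2)) + (1/2)*ln((s1^2+s2^2)/(2*s1*s2)).
(m1-m2)^2 = (-6)^2 = 36.
s1^2+s2^2 = 1 + 9 = 10.
term1 = 36/40 = 0.9.
term2 = 0.5*ln(10/6.0) = 0.255413.
DB = 0.9 + 0.255413 = 1.1554

1.1554


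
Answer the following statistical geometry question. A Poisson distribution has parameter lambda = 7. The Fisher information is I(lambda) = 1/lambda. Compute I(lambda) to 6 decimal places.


Fisher information for Poisson: I(lambda) = 1/lambda.
lambda = 7.
I(lambda) = 1/7 = 0.142857

0.142857


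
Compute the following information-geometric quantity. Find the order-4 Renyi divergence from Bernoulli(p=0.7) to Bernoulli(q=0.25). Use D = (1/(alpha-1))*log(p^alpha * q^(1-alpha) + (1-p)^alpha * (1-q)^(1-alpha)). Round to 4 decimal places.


Renyi divergence of order alpha between Bernoulli distributions:
D = (1/(alpha-1))*log(p^alpha * q^(1-alpha) + (1-p)^alpha * (1-q)^(1-alpha)).
alpha = 4, p = 0.7, q = 0.25.
p^alpha * q^(1-alpha) = 0.7^4 * 0.25^-3 = 15.3664.
(1-p)^alpha * (1-q)^(1-alpha) = 0.3^4 * 0.75^-3 = 0.0192.
sum = 15.3664 + 0.0192 = 15.3856.
D = (1/3)*log(15.3856) = 0.9111

0.9111


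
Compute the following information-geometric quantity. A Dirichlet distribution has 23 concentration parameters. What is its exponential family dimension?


Exponential family dimension calculation:
Dirichlet with 23 components has 23 natural parameters.

23


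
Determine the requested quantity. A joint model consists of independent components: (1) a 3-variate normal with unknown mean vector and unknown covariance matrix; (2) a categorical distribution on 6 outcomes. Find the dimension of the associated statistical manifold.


The dimension of a statistical manifold equals the number of free
(independent) real parameters of the model. For a product of independent
blocks the parameter counts add.
- 3-variate normal: 3 (mean) + 3*4/2 = 6 (symmetric covariance) = 9.
- categorical on 6 outcomes (probabilities sum to 1): 6-1 = 5.
Total = 9 + 5 = 14.
Dimension = 14

14


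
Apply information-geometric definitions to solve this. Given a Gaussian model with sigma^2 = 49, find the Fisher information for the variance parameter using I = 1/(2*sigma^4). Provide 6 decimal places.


Fisher information for variance: I(sigma^2) = 1/(2*sigma^4).
sigma^2 = 49, so sigma^4 = 2401.
I = 1/(2*2401) = 1/4802 = 0.000208

0.000208


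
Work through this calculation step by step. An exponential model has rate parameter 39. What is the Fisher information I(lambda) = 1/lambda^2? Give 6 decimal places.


Fisher information for exponential: I(lambda) = 1/lambda^2.
lambda = 39, lambda^2 = 1521.
I = 1/1521 = 0.000657

0.000657


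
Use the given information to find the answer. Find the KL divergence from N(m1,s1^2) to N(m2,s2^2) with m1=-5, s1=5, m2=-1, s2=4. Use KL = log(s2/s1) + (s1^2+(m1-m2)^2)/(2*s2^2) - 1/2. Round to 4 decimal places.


KL divergence between normal distributions:
KL = log(s2/s1) + (s1^2 + (m1-m2)^2)/(2*s2^2) - 1/2.
log(4/5) = -0.223144.
(5^2 + (-5--1)^2)/(2*4^2) = (25 + 16)/32 = 1.28125.
KL = -0.223144 + 1.28125 - 0.5 = 0.5581

0.5581


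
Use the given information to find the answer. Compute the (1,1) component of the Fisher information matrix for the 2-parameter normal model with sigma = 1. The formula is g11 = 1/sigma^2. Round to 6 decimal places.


For the 2-parameter normal family, the Fisher metric has:
  g11 = 1/sigma^2, g22 = 2/sigma^2.
sigma = 1, sigma^2 = 1.
g11 = 1.000000

1.000000


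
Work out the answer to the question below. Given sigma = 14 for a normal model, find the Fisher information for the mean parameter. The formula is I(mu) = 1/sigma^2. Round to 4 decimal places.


The Fisher information for the mean of a normal distribution is I(mu) = 1/sigma^2.
sigma = 14, so sigma^2 = 196.
I(mu) = 1/196 = 0.0051

0.0051


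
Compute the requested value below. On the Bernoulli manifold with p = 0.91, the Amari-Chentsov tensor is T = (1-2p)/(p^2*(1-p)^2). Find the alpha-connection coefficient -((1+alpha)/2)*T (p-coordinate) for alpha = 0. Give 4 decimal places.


Skewness (Amari-Chentsov) tensor: T = (1-2p)/(p^2*(1-p)^2).
p = 0.91, 1-2p = -0.82, p^2 = 0.8281, (1-p)^2 = 0.0081.
T = -0.82/(0.8281 * 0.0081) = -122.249206.
In the p-coordinate, Gamma^(alpha) = Gamma^(0) - (alpha/2)*T with Gamma^(0) = (1/2)*g'(p) = -T/2,
so Gamma^(alpha) = -((1+alpha)/2)*T.
alpha = 0, -(1+alpha)/2 = -0.5.
Gamma = -0.5 * -122.249206 = 61.1246

61.1246


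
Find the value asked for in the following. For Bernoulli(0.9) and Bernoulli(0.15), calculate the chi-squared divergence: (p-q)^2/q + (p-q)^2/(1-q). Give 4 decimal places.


Chi-squared divergence between Bernoulli distributions:
chi^2 = (p-q)^2/q + (p-q)^2/(1-q).
p = 0.9, q = 0.15, p-q = 0.75.
(p-q)^2 = 0.5625.
term1 = 0.5625/0.15 = 3.75.
term2 = 0.5625/0.85 = 0.661765.
chi^2 = 3.75 + 0.661765 = 4.4118

4.4118


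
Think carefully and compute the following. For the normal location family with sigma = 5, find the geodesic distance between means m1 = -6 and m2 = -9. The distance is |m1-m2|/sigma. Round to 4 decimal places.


On the fixed-variance normal subfamily, geodesic distance = |m1-m2|/sigma.
|-6 - -9| = 3.
sigma = 5.
d = 3/5 = 0.6000

0.6000


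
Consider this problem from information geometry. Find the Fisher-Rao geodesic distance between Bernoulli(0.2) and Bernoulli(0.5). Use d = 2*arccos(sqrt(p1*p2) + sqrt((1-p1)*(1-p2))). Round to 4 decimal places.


Geodesic distance on Bernoulli manifold:
d(p1,p2) = 2*arccos(sqrt(p1*p2) + sqrt((1-p1)*(1-p2))).
sqrt(p1*p2) = sqrt(0.2*0.5) = 0.316228.
sqrt((1-p1)*(1-p2)) = sqrt(0.8*0.5) = 0.632456.
arg = 0.316228 + 0.632456 = 0.948683.
d = 2*arccos(0.948683) = 0.6435

0.6435


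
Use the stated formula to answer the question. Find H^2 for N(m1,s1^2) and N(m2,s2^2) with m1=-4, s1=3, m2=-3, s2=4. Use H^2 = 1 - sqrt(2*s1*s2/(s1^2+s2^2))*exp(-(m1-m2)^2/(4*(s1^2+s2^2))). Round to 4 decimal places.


Squared Hellinger distance for Gaussians:
H^2 = 1 - sqrt(2*s1*s2/(s1^2+s2^2)) * exp(-(m1-m2)^2/(4*(s1^2+s2^2))).
s1^2 = 9, s2^2 = 16, s1^2+s2^2 = 25.
sqrt(2*3*4/(25)) = 0.979796.
(m1-m2)^2 = (-1)^2 = 1.
exp(-1/(4*25)) = exp(-0.01) = 0.99005.
H^2 = 1 - 0.979796*0.99005 = 0.0300

0.0300


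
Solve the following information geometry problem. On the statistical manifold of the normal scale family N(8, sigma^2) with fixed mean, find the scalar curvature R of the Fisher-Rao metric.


This family has a single free parameter, so its statistical manifold
is 1-dimensional. The Riemann curvature tensor of any 1-dimensional
Riemannian manifold vanishes identically, so R = 0.

0


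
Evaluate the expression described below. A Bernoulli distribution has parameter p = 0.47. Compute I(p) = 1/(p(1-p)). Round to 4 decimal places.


For Bernoulli(p), Fisher information is I(p) = 1/(p*(1-p)).
p = 0.47, 1-p = 0.53.
p*(1-p) = 0.2491.
I(p) = 1/0.2491 = 4.0145

4.0145


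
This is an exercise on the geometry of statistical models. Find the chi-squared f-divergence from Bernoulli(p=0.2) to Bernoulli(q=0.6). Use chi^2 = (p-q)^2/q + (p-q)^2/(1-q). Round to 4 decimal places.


Chi-squared divergence between Bernoulli distributions:
chi^2 = (p-q)^2/q + (p-q)^2/(1-q).
p = 0.2, q = 0.6, p-q = -0.4.
(p-q)^2 = 0.16.
term1 = 0.16/0.6 = 0.266667.
term2 = 0.16/0.4 = 0.4.
chi^2 = 0.266667 + 0.4 = 0.6667

0.6667


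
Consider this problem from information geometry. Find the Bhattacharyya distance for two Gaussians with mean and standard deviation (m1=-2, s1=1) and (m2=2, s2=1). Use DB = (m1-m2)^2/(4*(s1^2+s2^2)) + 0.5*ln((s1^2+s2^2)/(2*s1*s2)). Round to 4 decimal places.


Bhattacharyya distance between two Gaussians:
DB = (m1-m2)^2/(4*(s1^2+s2^2)) + (1/2)*ln((s1^2+s2^2)/(2*s1*s2)).
(m1-m2)^2 = (-4)^2 = 16.
s1^2+s2^2 = 1 + 1 = 2.
term1 = 16/8 = 2.0.
term2 = 0.5*ln(2/2.0) = 0.0.
DB = 2.0 + 0.0 = 2.0000

2.0000


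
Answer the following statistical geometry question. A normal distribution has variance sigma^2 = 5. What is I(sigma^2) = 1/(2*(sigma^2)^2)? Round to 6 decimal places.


Fisher information for variance: I(sigma^2) = 1/(2*sigma^4).
sigma^2 = 5, so sigma^4 = 25.
I = 1/(2*25) = 1/50 = 0.020000

0.020000


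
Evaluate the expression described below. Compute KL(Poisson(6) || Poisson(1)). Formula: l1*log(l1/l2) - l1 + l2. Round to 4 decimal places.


KL divergence for Poisson:
KL = l1*log(l1/l2) - l1 + l2.
l1 = 6, l2 = 1.
log(6/1) = 1.791759.
l1*log(l1/l2) = 6 * 1.791759 = 10.750557.
KL = 10.750557 - 6 + 1 = 5.7506

5.7506


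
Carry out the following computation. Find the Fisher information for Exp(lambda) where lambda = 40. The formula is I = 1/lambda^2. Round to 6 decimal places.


Fisher information for exponential: I(lambda) = 1/lambda^2.
lambda = 40, lambda^2 = 1600.
I = 1/1600 = 0.000625

0.000625


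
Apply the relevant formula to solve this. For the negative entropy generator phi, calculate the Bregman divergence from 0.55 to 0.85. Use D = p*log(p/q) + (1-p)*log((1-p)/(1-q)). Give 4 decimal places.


Bregman divergence with negative entropy generator:
D = p*log(p/q) + (1-p)*log((1-p)/(1-q)).
p = 0.55, q = 0.85.
p*log(p/q) = 0.55*log(0.55/0.85) = -0.239425.
(1-p)*log((1-p)/(1-q)) = 0.45*log(0.45/0.15) = 0.494376.
D = -0.239425 + 0.494376 = 0.2550

0.2550


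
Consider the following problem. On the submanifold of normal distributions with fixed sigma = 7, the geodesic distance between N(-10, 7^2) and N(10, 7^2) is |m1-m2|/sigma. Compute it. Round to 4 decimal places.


On the fixed-variance normal subfamily, geodesic distance = |m1-m2|/sigma.
|-10 - 10| = 20.
sigma = 7.
d = 20/7 = 2.8571

2.8571


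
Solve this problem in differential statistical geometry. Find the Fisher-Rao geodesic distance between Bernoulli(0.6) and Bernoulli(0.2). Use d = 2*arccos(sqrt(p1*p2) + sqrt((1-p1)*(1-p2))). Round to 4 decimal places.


Geodesic distance on Bernoulli manifold:
d(p1,p2) = 2*arccos(sqrt(p1*p2) + sqrt((1-p1)*(1-p2))).
sqrt(p1*p2) = sqrt(0.6*0.2) = 0.34641.
sqrt((1-p1)*(1-p2)) = sqrt(0.4*0.8) = 0.565685.
arg = 0.34641 + 0.565685 = 0.912096.
d = 2*arccos(0.912096) = 0.8449

0.8449


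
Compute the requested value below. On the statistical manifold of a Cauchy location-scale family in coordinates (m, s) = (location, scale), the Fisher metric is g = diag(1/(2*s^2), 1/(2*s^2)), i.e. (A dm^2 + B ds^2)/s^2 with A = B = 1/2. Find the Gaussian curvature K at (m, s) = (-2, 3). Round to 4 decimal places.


The metric has the form g = (A dm^2 + B ds^2)/s^2 with A = 1/2, B = 1/2.
Substitute u = sqrt(A/B)*m: g = B*(du^2 + ds^2)/s^2, i.e. B times the
Poincare upper half-plane metric, which has constant Gaussian curvature -1.
Scaling a 2D metric by a constant c divides the Gaussian curvature by c,
so K = -1/B = -1/(1/2) = -2.0000 everywhere (the point (m, s) = (-2, 3) is irrelevant:
the curvature is constant).
The requested Gaussian curvature is K = -2.0000.

-2.0000
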